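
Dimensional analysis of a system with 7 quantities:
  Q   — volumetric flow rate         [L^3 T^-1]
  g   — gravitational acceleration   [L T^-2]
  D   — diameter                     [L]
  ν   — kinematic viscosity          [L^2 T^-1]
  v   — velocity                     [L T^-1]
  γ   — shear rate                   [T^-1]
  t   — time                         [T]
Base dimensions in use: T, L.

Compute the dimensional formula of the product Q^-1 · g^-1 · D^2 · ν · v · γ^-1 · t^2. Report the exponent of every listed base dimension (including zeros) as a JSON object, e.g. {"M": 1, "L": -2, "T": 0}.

{"T": 4, "L": 1}

Write exponents as rows T,L / cols Q,g,D,ν,v,γ,t:
  T: [-1 -2  0 -1 -1 -1  1]
  L: [ 3  1  1  2  1  0  0]
  [T]: (-1)·-1+(-1)·-2+(2)·0+(1)·-1+(1)·-1+(-1)·-1+(2)·1 = 4
  [L]: (-1)·3+(-1)·1+(2)·1+(1)·2+(1)·1+(-1)·0+(2)·0 = 1
⇒ T^4 L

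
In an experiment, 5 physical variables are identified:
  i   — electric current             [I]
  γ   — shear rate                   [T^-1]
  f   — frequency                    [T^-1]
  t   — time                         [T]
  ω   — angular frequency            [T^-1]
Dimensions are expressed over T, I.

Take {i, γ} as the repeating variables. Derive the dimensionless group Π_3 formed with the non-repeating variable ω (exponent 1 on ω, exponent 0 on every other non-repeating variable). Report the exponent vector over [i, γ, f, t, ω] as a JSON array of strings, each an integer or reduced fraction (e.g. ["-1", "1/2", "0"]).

Write exponents as rows T,I / cols i,γ,f,t,ω:
  T: [ 0 -1 -1  1 -1]
  I: [ 1  0  0  0  0]
Echelon form has 2 nonzero rows (pivots: i,γ)
Repeat: i,γ; free: f,t,ω
RREF:
  r0: [   1    0    0    0    0]
  r1: [   0    1    1   -1    1]
Fix exponent of ω at 1, f at 0, t at 0; solve each RREF row for its pivot's exponent:
  r0: exp(i) + (0)·1 = 0 ⇒ exp(i) = 0
  r1: exp(γ) + (1)·1 = 0 ⇒ exp(γ) = -1
Π_3 = γ^-1 · ω

["0", "-1", "0", "0", "1"]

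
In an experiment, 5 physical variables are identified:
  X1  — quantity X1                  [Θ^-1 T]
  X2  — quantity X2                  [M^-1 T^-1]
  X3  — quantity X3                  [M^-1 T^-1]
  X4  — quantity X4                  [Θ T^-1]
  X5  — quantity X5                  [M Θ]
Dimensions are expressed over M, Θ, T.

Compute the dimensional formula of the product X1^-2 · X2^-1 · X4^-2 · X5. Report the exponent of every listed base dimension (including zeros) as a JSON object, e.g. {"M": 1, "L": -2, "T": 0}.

{"M": 2, "Θ": 1, "T": 1}

Write exponents as rows M,Θ,T / cols X1,X2,X3,X4,X5:
  M: [ 0 -1 -1  0  1]
  Θ: [-1  0  0  1  1]
  T: [ 1 -1 -1 -1  0]
  [M]: (-2)·0+(-1)·-1+(-2)·0+(1)·1 = 2
  [Θ]: (-2)·-1+(-1)·0+(-2)·1+(1)·1 = 1
  [T]: (-2)·1+(-1)·-1+(-2)·-1+(1)·0 = 1
⇒ M^2 Θ T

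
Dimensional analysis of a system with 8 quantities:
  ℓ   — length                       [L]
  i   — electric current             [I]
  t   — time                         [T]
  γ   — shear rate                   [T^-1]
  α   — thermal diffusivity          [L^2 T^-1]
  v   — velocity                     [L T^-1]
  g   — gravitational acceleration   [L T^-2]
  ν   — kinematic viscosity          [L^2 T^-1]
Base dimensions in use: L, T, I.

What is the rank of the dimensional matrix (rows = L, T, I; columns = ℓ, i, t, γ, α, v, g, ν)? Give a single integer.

3

Dimensional matrix (L×T×I by ℓ×i×t×γ×α×v×g×ν):
  L: [ 1  0  0  0  2  1  1  2]
  T: [ 0  0  1 -1 -1 -1 -2 -1]
  I: [ 0  1  0  0  0  0  0  0]
RREF → pivots at {ℓ,i,t} ⇒ r = 3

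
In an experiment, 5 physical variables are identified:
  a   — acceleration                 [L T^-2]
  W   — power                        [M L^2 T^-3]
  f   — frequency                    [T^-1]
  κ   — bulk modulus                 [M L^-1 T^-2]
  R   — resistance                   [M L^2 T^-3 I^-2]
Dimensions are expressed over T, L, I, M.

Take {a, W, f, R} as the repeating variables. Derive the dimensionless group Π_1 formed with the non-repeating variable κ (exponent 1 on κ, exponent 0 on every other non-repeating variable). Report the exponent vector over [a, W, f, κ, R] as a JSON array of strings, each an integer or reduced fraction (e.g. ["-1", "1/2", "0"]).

["3", "-1", "-5", "1", "0"]

Dimensional matrix (T×L×I×M by a×W×f×κ×R):
  T: [-2 -3 -1 -2 -3]
  L: [ 1  2  0 -1  2]
  I: [ 0  0  0  0 -2]
  M: [ 0  1  0  1  1]
Echelon form has 4 nonzero rows (pivots: a,W,f,R)
Pivot set = {a,W,f,R}, free = {κ}
RREF:
  r0: [   1    0    0   -3    0]
  r1: [   0    1    0    1    0]
  r2: [   0    0    1    5    0]
  r3: [   0    0    0    0    1]
Fix exponent of κ at 1; solve each RREF row for its pivot's exponent:
  r0: exp(a) + (-3)·1 = 0 ⇒ exp(a) = 3
  r1: exp(W) + (1)·1 = 0 ⇒ exp(W) = -1
  r2: exp(f) + (5)·1 = 0 ⇒ exp(f) = -5
  r3: exp(R) + (0)·1 = 0 ⇒ exp(R) = 0
Π_1 = a^3 · W^-1 · f^-5 · κ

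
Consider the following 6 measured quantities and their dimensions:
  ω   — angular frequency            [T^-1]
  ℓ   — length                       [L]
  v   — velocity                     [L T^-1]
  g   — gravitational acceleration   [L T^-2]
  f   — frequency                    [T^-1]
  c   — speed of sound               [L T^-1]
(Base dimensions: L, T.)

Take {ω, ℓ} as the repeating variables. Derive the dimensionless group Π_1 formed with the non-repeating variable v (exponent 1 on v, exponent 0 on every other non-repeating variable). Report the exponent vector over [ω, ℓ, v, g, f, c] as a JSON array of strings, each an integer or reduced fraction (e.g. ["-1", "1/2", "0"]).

Exponent matrix [L,T] × [ω,ℓ,v,g,f,c]:
  L: [ 0  1  1  1  0  1]
  T: [-1  0 -1 -2 -1 -1]
RREF → pivots at {ω,ℓ} ⇒ r = 2
Pivot set = {ω,ℓ}, free = {v,g,f,c}
RREF:
  r0: [   1    0    1    2    1    1]
  r1: [   0    1    1    1    0    1]
Fix exponent of v at 1, g at 0, f at 0, c at 0; solve each RREF row for its pivot's exponent:
  r0: exp(ω) + (1)·1 = 0 ⇒ exp(ω) = -1
  r1: exp(ℓ) + (1)·1 = 0 ⇒ exp(ℓ) = -1
Π_1 = ω^-1 · ℓ^-1 · v

["-1", "-1", "1", "0", "0", "0"]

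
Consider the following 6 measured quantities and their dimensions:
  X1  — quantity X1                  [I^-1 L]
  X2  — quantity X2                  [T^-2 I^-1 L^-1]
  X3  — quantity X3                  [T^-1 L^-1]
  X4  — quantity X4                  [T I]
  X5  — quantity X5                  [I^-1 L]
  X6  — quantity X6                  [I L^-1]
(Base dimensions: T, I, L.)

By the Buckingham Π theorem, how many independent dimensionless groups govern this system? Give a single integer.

Exponent matrix [T,I,L] × [X1,X2,X3,X4,X5,X6]:
  T: [ 0 -2 -1  1  0  0]
  I: [-1 -1  0  1 -1  1]
  L: [ 1 -1 -1  0  1 -1]
Echelon form has 2 nonzero rows (pivots: X1,X2)
n=6, r=2 ⇒ 4 dimensionless groups

4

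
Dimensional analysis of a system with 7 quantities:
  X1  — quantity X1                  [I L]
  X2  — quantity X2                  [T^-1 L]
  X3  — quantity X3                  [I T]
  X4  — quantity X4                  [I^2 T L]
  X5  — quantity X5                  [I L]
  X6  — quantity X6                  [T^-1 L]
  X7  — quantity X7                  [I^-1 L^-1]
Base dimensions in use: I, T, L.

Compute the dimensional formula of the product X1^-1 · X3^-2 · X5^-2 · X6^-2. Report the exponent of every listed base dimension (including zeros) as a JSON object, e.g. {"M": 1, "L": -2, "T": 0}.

Dimensional matrix (I×T×L by X1×X2×X3×X4×X5×X6×X7):
  I: [ 1  0  1  2  1  0 -1]
  T: [ 0 -1  1  1  0 -1  0]
  L: [ 1  1  0  1  1  1 -1]
  [I]: (-1)·1+(-2)·1+(-2)·1+(-2)·0 = -5
  [T]: (-1)·0+(-2)·1+(-2)·0+(-2)·-1 = 0
  [L]: (-1)·1+(-2)·0+(-2)·1+(-2)·1 = -5
⇒ I^-5 L^-5

{"I": -5, "T": 0, "L": -5}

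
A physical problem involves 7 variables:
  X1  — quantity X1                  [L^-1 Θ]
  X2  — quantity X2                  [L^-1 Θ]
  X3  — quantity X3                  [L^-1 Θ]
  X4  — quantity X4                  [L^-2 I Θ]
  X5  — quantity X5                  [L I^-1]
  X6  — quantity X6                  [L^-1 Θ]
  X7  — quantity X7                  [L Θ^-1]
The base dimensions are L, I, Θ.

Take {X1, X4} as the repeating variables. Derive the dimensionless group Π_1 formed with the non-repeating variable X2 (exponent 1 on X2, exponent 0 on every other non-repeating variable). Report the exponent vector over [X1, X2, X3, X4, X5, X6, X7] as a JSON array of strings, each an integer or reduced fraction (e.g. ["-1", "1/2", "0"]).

["-1", "1", "0", "0", "0", "0", "0"]

Write exponents as rows L,I,Θ / cols X1,X2,X3,X4,X5,X6,X7:
  L: [-1 -1 -1 -2  1 -1  1]
  I: [ 0  0  0  1 -1  0  0]
  Θ: [ 1  1  1  1  0  1 -1]
Echelon form has 2 nonzero rows (pivots: X1,X4)
Pivot set = {X1,X4}, free = {X2,X3,X5,X6,X7}
RREF:
  r0: [   1    1    1    0    1    1   -1]
  r1: [   0    0    0    1   -1    0    0]
  r2: [   0    0    0    0    0    0    0]
Fix exponent of X2 at 1, X3 at 0, X5 at 0, X6 at 0, X7 at 0; solve each RREF row for its pivot's exponent:
  r0: exp(X1) + (1)·1 = 0 ⇒ exp(X1) = -1
  r1: exp(X4) + (0)·1 = 0 ⇒ exp(X4) = 0
Π_1 = X1^-1 · X2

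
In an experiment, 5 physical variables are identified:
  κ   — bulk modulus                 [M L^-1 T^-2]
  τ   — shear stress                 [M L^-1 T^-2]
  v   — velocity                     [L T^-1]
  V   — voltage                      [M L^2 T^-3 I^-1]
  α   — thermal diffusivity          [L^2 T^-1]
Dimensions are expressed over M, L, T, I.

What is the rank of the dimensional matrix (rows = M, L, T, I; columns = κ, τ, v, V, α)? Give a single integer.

4

Dimensional matrix (M×L×T×I by κ×τ×v×V×α):
  M: [ 1  1  0  1  0]
  L: [-1 -1  1  2  2]
  T: [-2 -2 -1 -3 -1]
  I: [ 0  0  0 -1  0]
RREF → pivots at {κ,v,V,α} ⇒ r = 4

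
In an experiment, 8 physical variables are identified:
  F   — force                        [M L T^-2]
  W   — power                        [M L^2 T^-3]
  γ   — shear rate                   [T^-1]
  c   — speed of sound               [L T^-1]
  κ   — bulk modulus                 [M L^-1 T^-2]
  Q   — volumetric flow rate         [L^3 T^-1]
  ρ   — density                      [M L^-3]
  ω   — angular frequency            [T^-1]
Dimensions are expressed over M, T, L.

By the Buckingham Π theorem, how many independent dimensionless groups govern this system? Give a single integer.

5

Exponent matrix [M,T,L] × [F,W,γ,c,κ,Q,ρ,ω]:
  M: [ 1  1  0  0  1  0  1  0]
  T: [-2 -3 -1 -1 -2 -1  0 -1]
  L: [ 1  2  0  1 -1  3 -3  0]
Echelon form has 3 nonzero rows (pivots: F,W,γ)
n=8, r=3 ⇒ 5 dimensionless groups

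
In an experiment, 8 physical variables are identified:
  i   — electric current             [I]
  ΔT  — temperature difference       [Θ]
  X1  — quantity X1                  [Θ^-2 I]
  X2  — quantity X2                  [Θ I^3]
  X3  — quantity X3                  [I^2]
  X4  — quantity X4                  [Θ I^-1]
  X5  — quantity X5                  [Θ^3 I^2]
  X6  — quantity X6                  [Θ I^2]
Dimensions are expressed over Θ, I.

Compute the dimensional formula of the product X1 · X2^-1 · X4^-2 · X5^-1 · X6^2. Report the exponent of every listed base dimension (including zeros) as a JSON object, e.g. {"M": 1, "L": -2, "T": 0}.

Dimensional matrix (Θ×I by i×ΔT×X1×X2×X3×X4×X5×X6):
  Θ: [ 0  1 -2  1  0  1  3  1]
  I: [ 1  0  1  3  2 -1  2  2]
  [Θ]: (1)·-2+(-1)·1+(-2)·1+(-1)·3+(2)·1 = -6
  [I]: (1)·1+(-1)·3+(-2)·-1+(-1)·2+(2)·2 = 2
⇒ Θ^-6 I^2

{"Θ": -6, "I": 2}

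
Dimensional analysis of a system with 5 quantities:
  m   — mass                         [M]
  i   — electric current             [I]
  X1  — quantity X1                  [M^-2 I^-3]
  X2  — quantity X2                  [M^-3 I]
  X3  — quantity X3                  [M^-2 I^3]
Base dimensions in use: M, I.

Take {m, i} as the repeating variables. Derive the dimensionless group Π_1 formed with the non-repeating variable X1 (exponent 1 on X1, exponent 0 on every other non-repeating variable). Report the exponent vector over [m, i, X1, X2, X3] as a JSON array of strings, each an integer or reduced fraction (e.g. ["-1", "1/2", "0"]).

Exponent matrix [M,I] × [m,i,X1,X2,X3]:
  M: [ 1  0 -2 -3 -2]
  I: [ 0  1 -3  1  3]
Echelon form has 2 nonzero rows (pivots: m,i)
Pivot set = {m,i}, free = {X1,X2,X3}
RREF:
  r0: [   1    0   -2   -3   -2]
  r1: [   0    1   -3    1    3]
Fix exponent of X1 at 1, X2 at 0, X3 at 0; solve each RREF row for its pivot's exponent:
  r0: exp(m) + (-2)·1 = 0 ⇒ exp(m) = 2
  r1: exp(i) + (-3)·1 = 0 ⇒ exp(i) = 3
Π_1 = m^2 · i^3 · X1

["2", "3", "1", "0", "0"]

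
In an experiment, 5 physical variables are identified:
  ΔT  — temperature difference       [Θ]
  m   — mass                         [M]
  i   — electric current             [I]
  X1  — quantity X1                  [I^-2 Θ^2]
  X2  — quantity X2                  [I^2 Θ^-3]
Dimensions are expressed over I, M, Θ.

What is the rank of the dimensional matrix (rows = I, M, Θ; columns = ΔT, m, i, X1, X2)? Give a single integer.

Dimensional matrix (I×M×Θ by ΔT×m×i×X1×X2):
  I: [ 0  0  1 -2  2]
  M: [ 0  1  0  0  0]
  Θ: [ 1  0  0  2 -3]
Echelon form has 3 nonzero rows (pivots: ΔT,m,i)

3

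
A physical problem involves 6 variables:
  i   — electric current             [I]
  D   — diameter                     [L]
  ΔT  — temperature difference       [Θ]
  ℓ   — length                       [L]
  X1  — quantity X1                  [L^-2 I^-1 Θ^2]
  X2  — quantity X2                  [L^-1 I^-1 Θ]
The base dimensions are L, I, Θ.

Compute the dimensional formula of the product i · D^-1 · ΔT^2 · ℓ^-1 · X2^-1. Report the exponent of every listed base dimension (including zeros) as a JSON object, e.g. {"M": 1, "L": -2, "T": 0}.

Exponent matrix [L,I,Θ] × [i,D,ΔT,ℓ,X1,X2]:
  L: [ 0  1  0  1 -2 -1]
  I: [ 1  0  0  0 -1 -1]
  Θ: [ 0  0  1  0  2  1]
  [L]: (1)·0+(-1)·1+(2)·0+(-1)·1+(-1)·-1 = -1
  [I]: (1)·1+(-1)·0+(2)·0+(-1)·0+(-1)·-1 = 2
  [Θ]: (1)·0+(-1)·0+(2)·1+(-1)·0+(-1)·1 = 1
⇒ L^-1 I^2 Θ

{"L": -1, "I": 2, "Θ": 1}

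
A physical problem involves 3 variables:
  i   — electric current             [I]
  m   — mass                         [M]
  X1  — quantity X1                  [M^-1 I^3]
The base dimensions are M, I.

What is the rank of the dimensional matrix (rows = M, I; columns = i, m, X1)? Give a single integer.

Write exponents as rows M,I / cols i,m,X1:
  M: [ 0  1 -1]
  I: [ 1  0  3]
Echelon form has 2 nonzero rows (pivots: i,m)

2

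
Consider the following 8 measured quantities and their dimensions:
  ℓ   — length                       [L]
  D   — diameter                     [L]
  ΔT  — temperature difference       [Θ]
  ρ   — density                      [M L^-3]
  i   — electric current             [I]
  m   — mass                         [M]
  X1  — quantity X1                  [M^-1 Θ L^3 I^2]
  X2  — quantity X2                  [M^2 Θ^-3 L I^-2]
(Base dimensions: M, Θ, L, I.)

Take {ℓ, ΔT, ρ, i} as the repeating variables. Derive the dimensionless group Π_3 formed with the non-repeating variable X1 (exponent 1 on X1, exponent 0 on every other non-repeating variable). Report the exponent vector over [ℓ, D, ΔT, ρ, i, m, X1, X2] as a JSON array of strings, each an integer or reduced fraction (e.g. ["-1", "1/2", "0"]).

Dimensional matrix (M×Θ×L×I by ℓ×D×ΔT×ρ×i×m×X1×X2):
  M: [ 0  0  0  1  0  1 -1  2]
  Θ: [ 0  0  1  0  0  0  1 -3]
  L: [ 1  1  0 -3  0  0  3  1]
  I: [ 0  0  0  0  1  0  2 -2]
Row reduction gives pivot columns ℓ,ΔT,ρ,i; rank = 4
Repeat: ℓ,ΔT,ρ,i; free: D,m,X1,X2
RREF:
  r0: [   1    1    0    0    0    3    0    7]
  r1: [   0    0    1    0    0    0    1   -3]
  r2: [   0    0    0    1    0    1   -1    2]
  r3: [   0    0    0    0    1    0    2   -2]
Fix exponent of X1 at 1, D at 0, m at 0, X2 at 0; solve each RREF row for its pivot's exponent:
  r0: exp(ℓ) + (0)·1 = 0 ⇒ exp(ℓ) = 0
  r1: exp(ΔT) + (1)·1 = 0 ⇒ exp(ΔT) = -1
  r2: exp(ρ) + (-1)·1 = 0 ⇒ exp(ρ) = 1
  r3: exp(i) + (2)·1 = 0 ⇒ exp(i) = -2
Π_3 = ΔT^-1 · ρ · i^-2 · X1

["0", "0", "-1", "1", "-2", "0", "1", "0"]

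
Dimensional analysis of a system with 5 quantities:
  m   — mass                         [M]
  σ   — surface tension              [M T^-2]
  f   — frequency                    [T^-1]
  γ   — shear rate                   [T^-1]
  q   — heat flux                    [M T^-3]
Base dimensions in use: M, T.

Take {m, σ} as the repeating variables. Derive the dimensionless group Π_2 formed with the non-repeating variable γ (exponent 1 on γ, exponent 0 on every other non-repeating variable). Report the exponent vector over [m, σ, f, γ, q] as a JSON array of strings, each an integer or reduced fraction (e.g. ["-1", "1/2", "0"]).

Write exponents as rows M,T / cols m,σ,f,γ,q:
  M: [ 1  1  0  0  1]
  T: [ 0 -2 -1 -1 -3]
RREF → pivots at {m,σ} ⇒ r = 2
Repeat: m,σ; free: f,γ,q
RREF:
  r0: [   1    0 -1/2 -1/2 -1/2]
  r1: [   0    1  1/2  1/2  3/2]
Fix exponent of γ at 1, f at 0, q at 0; solve each RREF row for its pivot's exponent:
  r0: exp(m) + (-1/2)·1 = 0 ⇒ exp(m) = 1/2
  r1: exp(σ) + (1/2)·1 = 0 ⇒ exp(σ) = -1/2
Π_2 = m^(1/2) · σ^(-1/2) · γ

["1/2", "-1/2", "0", "1", "0"]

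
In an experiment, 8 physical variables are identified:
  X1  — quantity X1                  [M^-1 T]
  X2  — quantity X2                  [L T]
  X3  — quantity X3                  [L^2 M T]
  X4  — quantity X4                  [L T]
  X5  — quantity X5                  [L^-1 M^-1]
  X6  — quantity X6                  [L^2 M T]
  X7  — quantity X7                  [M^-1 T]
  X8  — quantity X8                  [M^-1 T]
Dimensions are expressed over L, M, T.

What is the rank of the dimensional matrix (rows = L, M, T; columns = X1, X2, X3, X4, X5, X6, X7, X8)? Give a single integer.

2

Exponent matrix [L,M,T] × [X1,X2,X3,X4,X5,X6,X7,X8]:
  L: [ 0  1  2  1 -1  2  0  0]
  M: [-1  0  1  0 -1  1 -1 -1]
  T: [ 1  1  1  1  0  1  1  1]
RREF → pivots at {X1,X2} ⇒ r = 2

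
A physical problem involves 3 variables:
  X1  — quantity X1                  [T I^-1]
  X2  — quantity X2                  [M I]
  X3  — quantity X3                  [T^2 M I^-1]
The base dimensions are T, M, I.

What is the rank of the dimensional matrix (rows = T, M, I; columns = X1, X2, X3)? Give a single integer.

2

Dimensional matrix (T×M×I by X1×X2×X3):
  T: [ 1  0  2]
  M: [ 0  1  1]
  I: [-1  1 -1]
Row reduction gives pivot columns X1,X2; rank = 2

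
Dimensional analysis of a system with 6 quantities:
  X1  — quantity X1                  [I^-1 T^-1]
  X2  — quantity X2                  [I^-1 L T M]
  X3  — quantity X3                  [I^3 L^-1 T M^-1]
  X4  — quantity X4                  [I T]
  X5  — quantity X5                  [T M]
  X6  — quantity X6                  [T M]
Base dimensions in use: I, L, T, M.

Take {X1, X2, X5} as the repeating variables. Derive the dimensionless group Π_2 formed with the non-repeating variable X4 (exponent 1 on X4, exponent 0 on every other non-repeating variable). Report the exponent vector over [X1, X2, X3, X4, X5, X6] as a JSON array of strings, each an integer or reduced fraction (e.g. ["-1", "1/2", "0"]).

["1", "0", "0", "1", "0", "0"]

Exponent matrix [I,L,T,M] × [X1,X2,X3,X4,X5,X6]:
  I: [-1 -1  3  1  0  0]
  L: [ 0  1 -1  0  0  0]
  T: [-1  1  1  1  1  1]
  M: [ 0  1 -1  0  1  1]
RREF → pivots at {X1,X2,X5} ⇒ r = 3
Repeat: X1,X2,X5; free: X3,X4,X6
RREF:
  r0: [   1    0   -2   -1    0    0]
  r1: [   0    1   -1    0    0    0]
  r2: [   0    0    0    0    1    1]
  r3: [   0    0    0    0    0    0]
Fix exponent of X4 at 1, X3 at 0, X6 at 0; solve each RREF row for its pivot's exponent:
  r0: exp(X1) + (-1)·1 = 0 ⇒ exp(X1) = 1
  r1: exp(X2) + (0)·1 = 0 ⇒ exp(X2) = 0
  r2: exp(X5) + (0)·1 = 0 ⇒ exp(X5) = 0
Π_2 = X1 · X4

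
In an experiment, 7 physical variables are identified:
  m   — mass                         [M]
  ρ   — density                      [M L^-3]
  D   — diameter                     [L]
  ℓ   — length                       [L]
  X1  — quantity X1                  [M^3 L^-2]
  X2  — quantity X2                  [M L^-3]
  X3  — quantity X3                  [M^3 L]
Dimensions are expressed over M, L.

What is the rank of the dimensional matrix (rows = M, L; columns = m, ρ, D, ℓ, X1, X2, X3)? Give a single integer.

2

Exponent matrix [M,L] × [m,ρ,D,ℓ,X1,X2,X3]:
  M: [ 1  1  0  0  3  1  3]
  L: [ 0 -3  1  1 -2 -3  1]
Row reduction gives pivot columns m,ρ; rank = 2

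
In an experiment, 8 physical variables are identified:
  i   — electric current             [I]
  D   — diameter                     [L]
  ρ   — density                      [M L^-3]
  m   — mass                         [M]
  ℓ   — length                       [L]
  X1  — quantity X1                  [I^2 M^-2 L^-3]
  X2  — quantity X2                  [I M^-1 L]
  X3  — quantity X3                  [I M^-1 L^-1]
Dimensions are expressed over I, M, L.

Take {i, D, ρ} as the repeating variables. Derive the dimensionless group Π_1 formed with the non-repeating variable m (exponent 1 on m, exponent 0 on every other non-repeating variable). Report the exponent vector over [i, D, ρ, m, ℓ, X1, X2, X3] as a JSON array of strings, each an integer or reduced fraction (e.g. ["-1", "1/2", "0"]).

["0", "-3", "-1", "1", "0", "0", "0", "0"]

Exponent matrix [I,M,L] × [i,D,ρ,m,ℓ,X1,X2,X3]:
  I: [ 1  0  0  0  0  2  1  1]
  M: [ 0  0  1  1  0 -2 -1 -1]
  L: [ 0  1 -3  0  1 -3  1 -1]
Row reduction gives pivot columns i,D,ρ; rank = 3
Pivot set = {i,D,ρ}, free = {m,ℓ,X1,X2,X3}
RREF:
  r0: [   1    0    0    0    0    2    1    1]
  r1: [   0    1    0    3    1   -9   -2   -4]
  r2: [   0    0    1    1    0   -2   -1   -1]
Fix exponent of m at 1, ℓ at 0, X1 at 0, X2 at 0, X3 at 0; solve each RREF row for its pivot's exponent:
  r0: exp(i) + (0)·1 = 0 ⇒ exp(i) = 0
  r1: exp(D) + (3)·1 = 0 ⇒ exp(D) = -3
  r2: exp(ρ) + (1)·1 = 0 ⇒ exp(ρ) = -1
Π_1 = D^-3 · ρ^-1 · m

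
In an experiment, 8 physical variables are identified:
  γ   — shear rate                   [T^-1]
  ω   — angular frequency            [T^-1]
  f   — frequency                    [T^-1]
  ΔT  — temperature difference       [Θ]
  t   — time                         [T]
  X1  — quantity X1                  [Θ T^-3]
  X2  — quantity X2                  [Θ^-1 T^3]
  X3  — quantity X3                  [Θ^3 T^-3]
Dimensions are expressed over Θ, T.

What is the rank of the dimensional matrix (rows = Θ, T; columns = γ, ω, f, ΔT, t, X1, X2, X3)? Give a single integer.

Dimensional matrix (Θ×T by γ×ω×f×ΔT×t×X1×X2×X3):
  Θ: [ 0  0  0  1  0  1 -1  3]
  T: [-1 -1 -1  0  1 -3  3 -3]
Row reduction gives pivot columns γ,ΔT; rank = 2

2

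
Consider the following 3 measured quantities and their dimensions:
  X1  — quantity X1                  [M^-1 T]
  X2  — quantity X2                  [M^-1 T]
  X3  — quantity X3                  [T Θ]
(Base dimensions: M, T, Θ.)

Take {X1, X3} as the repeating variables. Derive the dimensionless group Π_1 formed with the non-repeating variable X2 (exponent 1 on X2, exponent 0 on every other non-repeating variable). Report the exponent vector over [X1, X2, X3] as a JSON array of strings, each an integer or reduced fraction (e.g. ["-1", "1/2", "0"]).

["-1", "1", "0"]

Exponent matrix [M,T,Θ] × [X1,X2,X3]:
  M: [-1 -1  0]
  T: [ 1  1  1]
  Θ: [ 0  0  1]
Echelon form has 2 nonzero rows (pivots: X1,X3)
Repeat: X1,X3; free: X2
RREF:
  r0: [   1    1    0]
  r1: [   0    0    1]
  r2: [   0    0    0]
Fix exponent of X2 at 1; solve each RREF row for its pivot's exponent:
  r0: exp(X1) + (1)·1 = 0 ⇒ exp(X1) = -1
  r1: exp(X3) + (0)·1 = 0 ⇒ exp(X3) = 0
Π_1 = X1^-1 · X2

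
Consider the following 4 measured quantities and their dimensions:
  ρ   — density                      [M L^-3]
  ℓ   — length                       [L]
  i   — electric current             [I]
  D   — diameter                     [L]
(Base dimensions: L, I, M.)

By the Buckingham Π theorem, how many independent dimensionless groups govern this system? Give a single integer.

Exponent matrix [L,I,M] × [ρ,ℓ,i,D]:
  L: [-3  1  0  1]
  I: [ 0  0  1  0]
  M: [ 1  0  0  0]
Echelon form has 3 nonzero rows (pivots: ρ,ℓ,i)
n=4, r=3 ⇒ 1 dimensionless group

1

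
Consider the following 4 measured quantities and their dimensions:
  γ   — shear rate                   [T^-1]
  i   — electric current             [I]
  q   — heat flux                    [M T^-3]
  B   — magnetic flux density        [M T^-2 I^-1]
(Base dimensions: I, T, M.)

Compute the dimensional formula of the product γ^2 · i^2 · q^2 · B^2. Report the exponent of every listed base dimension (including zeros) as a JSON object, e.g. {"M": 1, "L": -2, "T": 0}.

Write exponents as rows I,T,M / cols γ,i,q,B:
  I: [ 0  1  0 -1]
  T: [-1  0 -3 -2]
  M: [ 0  0  1  1]
  [I]: (2)·0+(2)·1+(2)·0+(2)·-1 = 0
  [T]: (2)·-1+(2)·0+(2)·-3+(2)·-2 = -12
  [M]: (2)·0+(2)·0+(2)·1+(2)·1 = 4
⇒ T^-12 M^4

{"I": 0, "T": -12, "M": 4}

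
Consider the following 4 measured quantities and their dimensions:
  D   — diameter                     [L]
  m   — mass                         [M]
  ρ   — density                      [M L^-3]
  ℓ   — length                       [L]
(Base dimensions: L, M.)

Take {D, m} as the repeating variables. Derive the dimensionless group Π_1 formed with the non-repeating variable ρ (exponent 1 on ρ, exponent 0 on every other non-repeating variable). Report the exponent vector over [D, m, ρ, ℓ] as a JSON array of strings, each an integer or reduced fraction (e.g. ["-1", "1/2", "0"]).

["3", "-1", "1", "0"]

Write exponents as rows L,M / cols D,m,ρ,ℓ:
  L: [ 1  0 -3  1]
  M: [ 0  1  1  0]
Echelon form has 2 nonzero rows (pivots: D,m)
Pivot set = {D,m}, free = {ρ,ℓ}
RREF:
  r0: [   1    0   -3    1]
  r1: [   0    1    1    0]
Fix exponent of ρ at 1, ℓ at 0; solve each RREF row for its pivot's exponent:
  r0: exp(D) + (-3)·1 = 0 ⇒ exp(D) = 3
  r1: exp(m) + (1)·1 = 0 ⇒ exp(m) = -1
Π_1 = D^3 · m^-1 · ρ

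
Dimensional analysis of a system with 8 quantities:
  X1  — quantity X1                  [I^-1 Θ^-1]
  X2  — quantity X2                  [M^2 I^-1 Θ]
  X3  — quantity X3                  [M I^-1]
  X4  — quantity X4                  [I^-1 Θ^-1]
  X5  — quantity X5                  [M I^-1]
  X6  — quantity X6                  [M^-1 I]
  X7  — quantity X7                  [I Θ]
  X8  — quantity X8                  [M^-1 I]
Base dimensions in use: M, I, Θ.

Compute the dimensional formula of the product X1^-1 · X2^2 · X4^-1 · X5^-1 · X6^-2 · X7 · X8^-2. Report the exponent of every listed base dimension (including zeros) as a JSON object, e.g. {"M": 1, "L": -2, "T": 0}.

Write exponents as rows M,I,Θ / cols X1,X2,X3,X4,X5,X6,X7,X8:
  M: [ 0  2  1  0  1 -1  0 -1]
  I: [-1 -1 -1 -1 -1  1  1  1]
  Θ: [-1  1  0 -1  0  0  1  0]
  [M]: (-1)·0+(2)·2+(-1)·0+(-1)·1+(-2)·-1+(1)·0+(-2)·-1 = 7
  [I]: (-1)·-1+(2)·-1+(-1)·-1+(-1)·-1+(-2)·1+(1)·1+(-2)·1 = -2
  [Θ]: (-1)·-1+(2)·1+(-1)·-1+(-1)·0+(-2)·0+(1)·1+(-2)·0 = 5
⇒ M^7 I^-2 Θ^5

{"M": 7, "I": -2, "Θ": 5}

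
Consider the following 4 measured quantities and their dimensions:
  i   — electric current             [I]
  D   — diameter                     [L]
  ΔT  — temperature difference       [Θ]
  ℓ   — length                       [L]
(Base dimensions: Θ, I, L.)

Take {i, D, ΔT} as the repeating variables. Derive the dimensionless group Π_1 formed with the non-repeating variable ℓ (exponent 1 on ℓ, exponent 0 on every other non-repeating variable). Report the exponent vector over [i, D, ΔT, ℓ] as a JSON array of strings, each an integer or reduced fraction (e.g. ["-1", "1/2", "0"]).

["0", "-1", "0", "1"]

Write exponents as rows Θ,I,L / cols i,D,ΔT,ℓ:
  Θ: [ 0  0  1  0]
  I: [ 1  0  0  0]
  L: [ 0  1  0  1]
RREF → pivots at {i,D,ΔT} ⇒ r = 3
Repeat: i,D,ΔT; free: ℓ
RREF:
  r0: [   1    0    0    0]
  r1: [   0    1    0    1]
  r2: [   0    0    1    0]
Fix exponent of ℓ at 1; solve each RREF row for its pivot's exponent:
  r0: exp(i) + (0)·1 = 0 ⇒ exp(i) = 0
  r1: exp(D) + (1)·1 = 0 ⇒ exp(D) = -1
  r2: exp(ΔT) + (0)·1 = 0 ⇒ exp(ΔT) = 0
Π_1 = D^-1 · ℓ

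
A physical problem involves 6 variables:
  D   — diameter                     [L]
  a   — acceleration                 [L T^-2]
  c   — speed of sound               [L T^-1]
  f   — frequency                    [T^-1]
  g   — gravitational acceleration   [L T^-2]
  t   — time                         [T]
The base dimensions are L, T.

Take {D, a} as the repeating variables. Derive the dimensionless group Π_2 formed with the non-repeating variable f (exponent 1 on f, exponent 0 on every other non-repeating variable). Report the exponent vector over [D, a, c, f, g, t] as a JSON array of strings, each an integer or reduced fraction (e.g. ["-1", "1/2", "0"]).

["1/2", "-1/2", "0", "1", "0", "0"]

Write exponents as rows L,T / cols D,a,c,f,g,t:
  L: [ 1  1  1  0  1  0]
  T: [ 0 -2 -1 -1 -2  1]
RREF → pivots at {D,a} ⇒ r = 2
Pivot set = {D,a}, free = {c,f,g,t}
RREF:
  r0: [   1    0  1/2 -1/2    0  1/2]
  r1: [   0    1  1/2  1/2    1 -1/2]
Fix exponent of f at 1, c at 0, g at 0, t at 0; solve each RREF row for its pivot's exponent:
  r0: exp(D) + (-1/2)·1 = 0 ⇒ exp(D) = 1/2
  r1: exp(a) + (1/2)·1 = 0 ⇒ exp(a) = -1/2
Π_2 = D^(1/2) · a^(-1/2) · f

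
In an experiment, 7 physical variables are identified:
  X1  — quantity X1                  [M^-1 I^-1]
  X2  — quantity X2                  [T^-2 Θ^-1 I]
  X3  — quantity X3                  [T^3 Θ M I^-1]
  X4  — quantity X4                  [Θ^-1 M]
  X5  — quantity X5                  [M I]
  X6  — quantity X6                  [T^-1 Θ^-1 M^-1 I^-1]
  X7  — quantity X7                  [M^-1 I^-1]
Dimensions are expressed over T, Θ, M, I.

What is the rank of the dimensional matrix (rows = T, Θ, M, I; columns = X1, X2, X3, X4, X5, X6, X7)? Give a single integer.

Write exponents as rows T,Θ,M,I / cols X1,X2,X3,X4,X5,X6,X7:
  T: [ 0 -2  3  0  0 -1  0]
  Θ: [ 0 -1  1 -1  0 -1  0]
  M: [-1  0  1  1  1 -1 -1]
  I: [-1  1 -1  0  1 -1 -1]
Row reduction gives pivot columns X1,X2,X3; rank = 3

3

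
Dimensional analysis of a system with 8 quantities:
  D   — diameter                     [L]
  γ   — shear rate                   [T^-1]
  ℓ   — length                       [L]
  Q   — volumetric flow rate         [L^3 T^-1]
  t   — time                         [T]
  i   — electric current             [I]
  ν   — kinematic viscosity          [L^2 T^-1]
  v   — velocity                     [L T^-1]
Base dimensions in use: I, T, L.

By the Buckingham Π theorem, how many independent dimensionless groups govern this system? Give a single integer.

Write exponents as rows I,T,L / cols D,γ,ℓ,Q,t,i,ν,v:
  I: [ 0  0  0  0  0  1  0  0]
  T: [ 0 -1  0 -1  1  0 -1 -1]
  L: [ 1  0  1  3  0  0  2  1]
Echelon form has 3 nonzero rows (pivots: D,γ,i)
n=8, r=3 ⇒ 5 dimensionless groups

5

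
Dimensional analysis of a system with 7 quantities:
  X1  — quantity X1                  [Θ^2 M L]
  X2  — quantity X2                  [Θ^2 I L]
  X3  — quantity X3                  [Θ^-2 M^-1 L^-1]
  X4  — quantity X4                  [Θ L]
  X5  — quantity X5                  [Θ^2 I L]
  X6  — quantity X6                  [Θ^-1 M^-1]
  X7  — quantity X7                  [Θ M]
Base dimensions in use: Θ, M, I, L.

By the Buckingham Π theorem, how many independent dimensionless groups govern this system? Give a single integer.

Write exponents as rows Θ,M,I,L / cols X1,X2,X3,X4,X5,X6,X7:
  Θ: [ 2  2 -2  1  2 -1  1]
  M: [ 1  0 -1  0  0 -1  1]
  I: [ 0  1  0  0  1  0  0]
  L: [ 1  1 -1  1  1  0  0]
Echelon form has 3 nonzero rows (pivots: X1,X2,X4)
Π count = n − r = 7 − 3 = 4

4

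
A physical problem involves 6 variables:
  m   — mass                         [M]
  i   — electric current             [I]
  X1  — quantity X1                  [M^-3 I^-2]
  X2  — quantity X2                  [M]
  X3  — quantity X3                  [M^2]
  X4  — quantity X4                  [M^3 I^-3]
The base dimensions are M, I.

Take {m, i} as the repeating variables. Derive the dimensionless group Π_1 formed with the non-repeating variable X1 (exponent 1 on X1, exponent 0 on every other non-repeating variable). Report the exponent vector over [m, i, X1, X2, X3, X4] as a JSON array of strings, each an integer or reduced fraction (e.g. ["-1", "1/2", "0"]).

["3", "2", "1", "0", "0", "0"]

Exponent matrix [M,I] × [m,i,X1,X2,X3,X4]:
  M: [ 1  0 -3  1  2  3]
  I: [ 0  1 -2  0  0 -3]
RREF → pivots at {m,i} ⇒ r = 2
Pivot set = {m,i}, free = {X1,X2,X3,X4}
RREF:
  r0: [   1    0   -3    1    2    3]
  r1: [   0    1   -2    0    0   -3]
Fix exponent of X1 at 1, X2 at 0, X3 at 0, X4 at 0; solve each RREF row for its pivot's exponent:
  r0: exp(m) + (-3)·1 = 0 ⇒ exp(m) = 3
  r1: exp(i) + (-2)·1 = 0 ⇒ exp(i) = 2
Π_1 = m^3 · i^2 · X1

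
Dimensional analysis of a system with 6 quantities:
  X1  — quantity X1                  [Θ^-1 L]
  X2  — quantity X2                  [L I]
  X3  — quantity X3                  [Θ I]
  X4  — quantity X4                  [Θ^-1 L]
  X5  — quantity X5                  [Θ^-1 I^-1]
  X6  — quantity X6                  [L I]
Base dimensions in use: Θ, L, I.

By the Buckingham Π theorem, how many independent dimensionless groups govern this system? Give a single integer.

Write exponents as rows Θ,L,I / cols X1,X2,X3,X4,X5,X6:
  Θ: [-1  0  1 -1 -1  0]
  L: [ 1  1  0  1  0  1]
  I: [ 0  1  1  0 -1  1]
Echelon form has 2 nonzero rows (pivots: X1,X2)
6 vars − rank 2 = 4 Π groups

4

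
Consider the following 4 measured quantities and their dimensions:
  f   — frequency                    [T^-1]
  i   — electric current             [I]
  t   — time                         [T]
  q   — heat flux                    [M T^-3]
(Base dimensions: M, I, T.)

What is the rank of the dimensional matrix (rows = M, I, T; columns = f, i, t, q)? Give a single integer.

3

Dimensional matrix (M×I×T by f×i×t×q):
  M: [ 0  0  0  1]
  I: [ 0  1  0  0]
  T: [-1  0  1 -3]
RREF → pivots at {f,i,q} ⇒ r = 3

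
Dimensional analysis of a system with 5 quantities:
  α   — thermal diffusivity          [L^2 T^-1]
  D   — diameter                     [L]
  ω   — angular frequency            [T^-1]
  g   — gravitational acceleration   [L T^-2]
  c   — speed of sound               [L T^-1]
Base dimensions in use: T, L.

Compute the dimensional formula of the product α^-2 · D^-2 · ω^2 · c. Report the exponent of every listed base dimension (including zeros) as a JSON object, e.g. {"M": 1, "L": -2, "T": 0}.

{"T": -1, "L": -5}

Dimensional matrix (T×L by α×D×ω×g×c):
  T: [-1  0 -1 -2 -1]
  L: [ 2  1  0  1  1]
  [T]: (-2)·-1+(-2)·0+(2)·-1+(1)·-1 = -1
  [L]: (-2)·2+(-2)·1+(2)·0+(1)·1 = -5
⇒ T^-1 L^-5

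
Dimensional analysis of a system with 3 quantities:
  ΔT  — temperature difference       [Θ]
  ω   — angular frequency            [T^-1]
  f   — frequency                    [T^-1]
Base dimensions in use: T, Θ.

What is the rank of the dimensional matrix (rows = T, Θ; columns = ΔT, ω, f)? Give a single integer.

Write exponents as rows T,Θ / cols ΔT,ω,f:
  T: [ 0 -1 -1]
  Θ: [ 1  0  0]
Row reduction gives pivot columns ΔT,ω; rank = 2

2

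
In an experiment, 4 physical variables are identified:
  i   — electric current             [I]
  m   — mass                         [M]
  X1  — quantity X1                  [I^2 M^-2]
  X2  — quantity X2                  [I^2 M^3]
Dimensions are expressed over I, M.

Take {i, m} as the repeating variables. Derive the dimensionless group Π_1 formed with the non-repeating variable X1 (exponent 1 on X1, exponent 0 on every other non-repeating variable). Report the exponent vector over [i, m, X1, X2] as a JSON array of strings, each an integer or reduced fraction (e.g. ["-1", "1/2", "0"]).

Dimensional matrix (I×M by i×m×X1×X2):
  I: [ 1  0  2  2]
  M: [ 0  1 -2  3]
Echelon form has 2 nonzero rows (pivots: i,m)
Repeat: i,m; free: X1,X2
RREF:
  r0: [   1    0    2    2]
  r1: [   0    1   -2    3]
Fix exponent of X1 at 1, X2 at 0; solve each RREF row for its pivot's exponent:
  r0: exp(i) + (2)·1 = 0 ⇒ exp(i) = -2
  r1: exp(m) + (-2)·1 = 0 ⇒ exp(m) = 2
Π_1 = i^-2 · m^2 · X1

["-2", "2", "1", "0"]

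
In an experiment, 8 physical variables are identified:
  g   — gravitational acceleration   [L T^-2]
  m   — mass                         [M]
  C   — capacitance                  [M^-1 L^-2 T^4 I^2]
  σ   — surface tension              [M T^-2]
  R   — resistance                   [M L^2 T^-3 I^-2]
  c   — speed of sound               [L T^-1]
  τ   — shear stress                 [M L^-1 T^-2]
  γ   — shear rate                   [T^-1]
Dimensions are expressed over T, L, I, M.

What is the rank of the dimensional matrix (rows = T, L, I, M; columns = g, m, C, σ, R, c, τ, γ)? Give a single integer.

4

Exponent matrix [T,L,I,M] × [g,m,C,σ,R,c,τ,γ]:
  T: [-2  0  4 -2 -3 -1 -2 -1]
  L: [ 1  0 -2  0  2  1 -1  0]
  I: [ 0  0  2  0 -2  0  0  0]
  M: [ 0  1 -1  1  1  0  1  0]
RREF → pivots at {g,m,C,σ} ⇒ r = 4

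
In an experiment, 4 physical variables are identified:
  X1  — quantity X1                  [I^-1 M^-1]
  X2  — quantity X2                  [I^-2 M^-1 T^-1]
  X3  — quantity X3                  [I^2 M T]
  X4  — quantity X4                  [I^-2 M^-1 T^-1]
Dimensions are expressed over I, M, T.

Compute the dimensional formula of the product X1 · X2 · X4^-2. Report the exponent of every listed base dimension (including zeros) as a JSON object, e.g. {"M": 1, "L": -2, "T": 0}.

{"I": 1, "M": 0, "T": 1}

Write exponents as rows I,M,T / cols X1,X2,X3,X4:
  I: [-1 -2  2 -2]
  M: [-1 -1  1 -1]
  T: [ 0 -1  1 -1]
  [I]: (1)·-1+(1)·-2+(-2)·-2 = 1
  [M]: (1)·-1+(1)·-1+(-2)·-1 = 0
  [T]: (1)·0+(1)·-1+(-2)·-1 = 1
⇒ I T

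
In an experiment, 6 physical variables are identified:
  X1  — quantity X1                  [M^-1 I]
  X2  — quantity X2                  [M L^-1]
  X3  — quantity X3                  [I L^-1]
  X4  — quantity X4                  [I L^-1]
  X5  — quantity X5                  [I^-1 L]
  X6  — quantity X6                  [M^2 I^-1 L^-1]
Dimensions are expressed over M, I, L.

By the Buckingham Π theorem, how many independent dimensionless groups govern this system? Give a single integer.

Write exponents as rows M,I,L / cols X1,X2,X3,X4,X5,X6:
  M: [-1  1  0  0  0  2]
  I: [ 1  0  1  1 -1 -1]
  L: [ 0 -1 -1 -1  1 -1]
Echelon form has 2 nonzero rows (pivots: X1,X2)
Π count = n − r = 6 − 2 = 4

4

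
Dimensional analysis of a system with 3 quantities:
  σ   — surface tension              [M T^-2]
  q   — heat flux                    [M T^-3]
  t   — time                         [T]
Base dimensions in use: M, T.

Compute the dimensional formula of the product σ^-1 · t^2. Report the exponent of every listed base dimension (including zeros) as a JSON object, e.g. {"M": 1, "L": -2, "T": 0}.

Exponent matrix [M,T] × [σ,q,t]:
  M: [ 1  1  0]
  T: [-2 -3  1]
  [M]: (-1)·1+(2)·0 = -1
  [T]: (-1)·-2+(2)·1 = 4
⇒ M^-1 T^4

{"M": -1, "T": 4}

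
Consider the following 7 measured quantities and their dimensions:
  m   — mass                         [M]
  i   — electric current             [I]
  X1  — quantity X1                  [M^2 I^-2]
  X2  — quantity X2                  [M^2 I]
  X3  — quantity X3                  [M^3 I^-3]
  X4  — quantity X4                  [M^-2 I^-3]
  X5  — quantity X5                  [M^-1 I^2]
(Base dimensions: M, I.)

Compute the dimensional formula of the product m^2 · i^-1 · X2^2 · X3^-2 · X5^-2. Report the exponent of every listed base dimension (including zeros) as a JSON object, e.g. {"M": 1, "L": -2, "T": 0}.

{"M": 2, "I": 3}

Write exponents as rows M,I / cols m,i,X1,X2,X3,X4,X5:
  M: [ 1  0  2  2  3 -2 -1]
  I: [ 0  1 -2  1 -3 -3  2]
  [M]: (2)·1+(-1)·0+(2)·2+(-2)·3+(-2)·-1 = 2
  [I]: (2)·0+(-1)·1+(2)·1+(-2)·-3+(-2)·2 = 3
⇒ M^2 I^3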